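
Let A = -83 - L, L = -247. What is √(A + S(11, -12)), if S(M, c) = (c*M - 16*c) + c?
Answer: 2*√53 ≈ 14.560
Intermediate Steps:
S(M, c) = -15*c + M*c (S(M, c) = (M*c - 16*c) + c = (-16*c + M*c) + c = -15*c + M*c)
A = 164 (A = -83 - 1*(-247) = -83 + 247 = 164)
√(A + S(11, -12)) = √(164 - 12*(-15 + 11)) = √(164 - 12*(-4)) = √(164 + 48) = √212 = 2*√53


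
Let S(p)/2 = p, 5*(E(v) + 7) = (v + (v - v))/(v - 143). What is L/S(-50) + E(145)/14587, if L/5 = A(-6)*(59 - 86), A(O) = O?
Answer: -590736/72935 ≈ -8.0995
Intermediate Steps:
E(v) = -7 + v/(5*(-143 + v)) (E(v) = -7 + ((v + (v - v))/(v - 143))/5 = -7 + ((v + 0)/(-143 + v))/5 = -7 + (v/(-143 + v))/5 = -7 + v/(5*(-143 + v)))
S(p) = 2*p
L = 810 (L = 5*(-6*(59 - 86)) = 5*(-6*(-27)) = 5*162 = 810)
L/S(-50) + E(145)/14587 = 810/((2*(-50))) + ((5005 - 34*145)/(5*(-143 + 145)))/14587 = 810/(-100) + ((⅕)*(5005 - 4930)/2)*(1/14587) = 810*(-1/100) + ((⅕)*(½)*75)*(1/14587) = -81/10 + (15/2)*(1/14587) = -81/10 + 15/29174 = -590736/72935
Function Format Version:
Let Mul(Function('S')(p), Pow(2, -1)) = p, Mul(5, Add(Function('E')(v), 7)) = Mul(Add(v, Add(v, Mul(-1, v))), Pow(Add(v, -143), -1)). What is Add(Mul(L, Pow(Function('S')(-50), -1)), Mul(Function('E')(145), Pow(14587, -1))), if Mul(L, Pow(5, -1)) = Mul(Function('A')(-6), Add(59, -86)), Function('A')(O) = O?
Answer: Rational(-590736, 72935) ≈ -8.0995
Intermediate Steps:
Function('E')(v) = Add(-7, Mul(Rational(1, 5), v, Pow(Add(-143, v), -1))) (Function('E')(v) = Add(-7, Mul(Rational(1, 5), Mul(Add(v, Add(v, Mul(-1, v))), Pow(Add(v, -143), -1)))) = Add(-7, Mul(Rational(1, 5), Mul(Add(v, 0), Pow(Add(-143, v), -1)))) = Add(-7, Mul(Rational(1, 5), Mul(v, Pow(Add(-143, v), -1)))) = Add(-7, Mul(Rational(1, 5), v, Pow(Add(-143, v), -1))))
Function('S')(p) = Mul(2, p)
L = 810 (L = Mul(5, Mul(-6, Add(59, -86))) = Mul(5, Mul(-6, -27)) = Mul(5, 162) = 810)
Add(Mul(L, Pow(Function('S')(-50), -1)), Mul(Function('E')(145), Pow(14587, -1))) = Add(Mul(810, Pow(Mul(2, -50), -1)), Mul(Mul(Rational(1, 5), Pow(Add(-143, 145), -1), Add(5005, Mul(-34, 145))), Pow(14587, -1))) = Add(Mul(810, Pow(-100, -1)), Mul(Mul(Rational(1, 5), Pow(2, -1), Add(5005, -4930)), Rational(1, 14587))) = Add(Mul(810, Rational(-1, 100)), Mul(Mul(Rational(1, 5), Rational(1, 2), 75), Rational(1, 14587))) = Add(Rational(-81, 10), Mul(Rational(15, 2), Rational(1, 14587))) = Add(Rational(-81, 10), Rational(15, 29174)) = Rational(-590736, 72935)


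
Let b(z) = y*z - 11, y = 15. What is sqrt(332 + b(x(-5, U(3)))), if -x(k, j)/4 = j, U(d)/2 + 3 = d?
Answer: sqrt(321) ≈ 17.916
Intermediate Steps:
U(d) = -6 + 2*d
x(k, j) = -4*j
b(z) = -11 + 15*z (b(z) = 15*z - 11 = -11 + 15*z)
sqrt(332 + b(x(-5, U(3)))) = sqrt(332 + (-11 + 15*(-4*(-6 + 2*3)))) = sqrt(332 + (-11 + 15*(-4*(-6 + 6)))) = sqrt(332 + (-11 + 15*(-4*0))) = sqrt(332 + (-11 + 15*0)) = sqrt(332 + (-11 + 0)) = sqrt(332 - 11) = sqrt(321)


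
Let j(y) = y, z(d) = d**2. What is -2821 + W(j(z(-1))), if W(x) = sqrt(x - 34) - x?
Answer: -2822 + I*sqrt(33) ≈ -2822.0 + 5.7446*I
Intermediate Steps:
W(x) = sqrt(-34 + x) - x
-2821 + W(j(z(-1))) = -2821 + (sqrt(-34 + (-1)**2) - 1*(-1)**2) = -2821 + (sqrt(-34 + 1) - 1*1) = -2821 + (sqrt(-33) - 1) = -2821 + (I*sqrt(33) - 1) = -2821 + (-1 + I*sqrt(33)) = -2822 + I*sqrt(33)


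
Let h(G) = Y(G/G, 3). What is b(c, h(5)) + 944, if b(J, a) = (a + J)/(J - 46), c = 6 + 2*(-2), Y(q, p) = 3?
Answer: 41531/44 ≈ 943.89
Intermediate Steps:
h(G) = 3
c = 2 (c = 6 - 4 = 2)
b(J, a) = (J + a)/(-46 + J)
b(c, h(5)) + 944 = (2 + 3)/(-46 + 2) + 944 = 5/(-44) + 944 = -1/44*5 + 944 = -5/44 + 944 = 41531/44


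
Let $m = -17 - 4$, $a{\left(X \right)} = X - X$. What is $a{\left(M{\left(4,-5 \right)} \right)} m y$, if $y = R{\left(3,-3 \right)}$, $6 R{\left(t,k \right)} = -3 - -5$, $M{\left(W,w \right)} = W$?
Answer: $0$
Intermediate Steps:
$R{\left(t,k \right)} = \frac{1}{3}$ ($R{\left(t,k \right)} = \frac{-3 - -5}{6} = \frac{-3 + 5}{6} = \frac{1}{6} \cdot 2 = \frac{1}{3}$)
$a{\left(X \right)} = 0$
$m = -21$ ($m = -17 - 4 = -21$)
$y = \frac{1}{3} \approx 0.33333$
$a{\left(M{\left(4,-5 \right)} \right)} m y = 0 \left(-21\right) \frac{1}{3} = 0 \cdot \frac{1}{3} = 0$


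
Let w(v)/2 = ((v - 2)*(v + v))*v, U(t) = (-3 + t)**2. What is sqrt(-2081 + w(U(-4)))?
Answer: 387*sqrt(3) ≈ 670.30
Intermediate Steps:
w(v) = 4*v**2*(-2 + v) (w(v) = 2*(((v - 2)*(v + v))*v) = 2*(((-2 + v)*(2*v))*v) = 2*((2*v*(-2 + v))*v) = 2*(2*v**2*(-2 + v)) = 4*v**2*(-2 + v))
sqrt(-2081 + w(U(-4))) = sqrt(-2081 + 4*((-3 - 4)**2)**2*(-2 + (-3 - 4)**2)) = sqrt(-2081 + 4*((-7)**2)**2*(-2 + (-7)**2)) = sqrt(-2081 + 4*49**2*(-2 + 49)) = sqrt(-2081 + 4*2401*47) = sqrt(-2081 + 451388) = sqrt(449307) = 387*sqrt(3)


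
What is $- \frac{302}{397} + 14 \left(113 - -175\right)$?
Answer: $\frac{1600402}{397} \approx 4031.2$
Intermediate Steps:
$- \frac{302}{397} + 14 \left(113 - -175\right) = \left(-302\right) \frac{1}{397} + 14 \left(113 + 175\right) = - \frac{302}{397} + 14 \cdot 288 = - \frac{302}{397} + 4032 = \frac{1600402}{397}$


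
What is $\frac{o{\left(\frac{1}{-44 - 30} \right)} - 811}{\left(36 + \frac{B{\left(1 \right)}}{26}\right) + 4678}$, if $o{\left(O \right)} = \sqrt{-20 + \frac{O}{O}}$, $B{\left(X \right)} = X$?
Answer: $- \frac{21086}{122565} + \frac{26 i \sqrt{19}}{122565} \approx -0.17204 + 0.00092466 i$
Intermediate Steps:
$o{\left(O \right)} = i \sqrt{19}$ ($o{\left(O \right)} = \sqrt{-20 + 1} = \sqrt{-19} = i \sqrt{19}$)
$\frac{o{\left(\frac{1}{-44 - 30} \right)} - 811}{\left(36 + \frac{B{\left(1 \right)}}{26}\right) + 4678} = \frac{i \sqrt{19} - 811}{\left(36 + 1 \cdot \frac{1}{26}\right) + 4678} = \frac{-811 + i \sqrt{19}}{\left(36 + 1 \cdot \frac{1}{26}\right) + 4678} = \frac{-811 + i \sqrt{19}}{\left(36 + \frac{1}{26}\right) + 4678} = \frac{-811 + i \sqrt{19}}{\frac{937}{26} + 4678} = \frac{-811 + i \sqrt{19}}{\frac{122565}{26}} = \left(-811 + i \sqrt{19}\right) \frac{26}{122565} = - \frac{21086}{122565} + \frac{26 i \sqrt{19}}{122565}$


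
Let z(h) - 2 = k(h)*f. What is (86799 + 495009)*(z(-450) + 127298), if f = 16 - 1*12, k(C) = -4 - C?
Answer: 75102103872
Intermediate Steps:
f = 4 (f = 16 - 12 = 4)
z(h) = -14 - 4*h (z(h) = 2 + (-4 - h)*4 = 2 + (-16 - 4*h) = -14 - 4*h)
(86799 + 495009)*(z(-450) + 127298) = (86799 + 495009)*((-14 - 4*(-450)) + 127298) = 581808*((-14 + 1800) + 127298) = 581808*(1786 + 127298) = 581808*129084 = 75102103872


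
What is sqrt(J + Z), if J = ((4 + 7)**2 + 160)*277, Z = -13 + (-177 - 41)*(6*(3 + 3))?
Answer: 2*sqrt(17494) ≈ 264.53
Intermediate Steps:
Z = -7861 (Z = -13 - 1308*6 = -13 - 218*36 = -13 - 7848 = -7861)
J = 77837 (J = (11**2 + 160)*277 = (121 + 160)*277 = 281*277 = 77837)
sqrt(J + Z) = sqrt(77837 - 7861) = sqrt(69976) = 2*sqrt(17494)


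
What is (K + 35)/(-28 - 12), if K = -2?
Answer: -33/40 ≈ -0.82500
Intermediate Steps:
(K + 35)/(-28 - 12) = (-2 + 35)/(-28 - 12) = 33/(-40) = -1/40*33 = -33/40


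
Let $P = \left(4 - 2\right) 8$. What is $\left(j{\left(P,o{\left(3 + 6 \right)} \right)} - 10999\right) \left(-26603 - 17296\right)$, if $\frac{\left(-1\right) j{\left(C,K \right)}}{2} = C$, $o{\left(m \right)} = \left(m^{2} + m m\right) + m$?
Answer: $484249869$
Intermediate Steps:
$o{\left(m \right)} = m + 2 m^{2}$ ($o{\left(m \right)} = \left(m^{2} + m^{2}\right) + m = 2 m^{2} + m = m + 2 m^{2}$)
$P = 16$ ($P = 2 \cdot 8 = 16$)
$j{\left(C,K \right)} = - 2 C$
$\left(j{\left(P,o{\left(3 + 6 \right)} \right)} - 10999\right) \left(-26603 - 17296\right) = \left(\left(-2\right) 16 - 10999\right) \left(-26603 - 17296\right) = \left(-32 - 10999\right) \left(-43899\right) = \left(-11031\right) \left(-43899\right) = 484249869$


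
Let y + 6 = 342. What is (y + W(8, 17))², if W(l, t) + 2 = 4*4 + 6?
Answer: 126736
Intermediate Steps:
W(l, t) = 20 (W(l, t) = -2 + (4*4 + 6) = -2 + (16 + 6) = -2 + 22 = 20)
y = 336 (y = -6 + 342 = 336)
(y + W(8, 17))² = (336 + 20)² = 356² = 126736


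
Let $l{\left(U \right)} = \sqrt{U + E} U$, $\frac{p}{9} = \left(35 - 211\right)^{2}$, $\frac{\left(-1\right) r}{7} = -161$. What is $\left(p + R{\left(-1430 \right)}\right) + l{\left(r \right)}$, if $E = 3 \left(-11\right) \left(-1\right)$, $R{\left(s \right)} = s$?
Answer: $277354 + 2254 \sqrt{290} \approx 3.1574 \cdot 10^{5}$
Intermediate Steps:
$r = 1127$ ($r = \left(-7\right) \left(-161\right) = 1127$)
$E = 33$ ($E = \left(-33\right) \left(-1\right) = 33$)
$p = 278784$ ($p = 9 \left(35 - 211\right)^{2} = 9 \left(-176\right)^{2} = 9 \cdot 30976 = 278784$)
$l{\left(U \right)} = U \sqrt{33 + U}$ ($l{\left(U \right)} = \sqrt{U + 33} U = \sqrt{33 + U} U = U \sqrt{33 + U}$)
$\left(p + R{\left(-1430 \right)}\right) + l{\left(r \right)} = \left(278784 - 1430\right) + 1127 \sqrt{33 + 1127} = 277354 + 1127 \sqrt{1160} = 277354 + 1127 \cdot 2 \sqrt{290} = 277354 + 2254 \sqrt{290}$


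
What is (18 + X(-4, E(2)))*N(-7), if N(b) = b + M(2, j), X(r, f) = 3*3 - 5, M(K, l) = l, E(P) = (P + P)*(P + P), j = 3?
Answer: -88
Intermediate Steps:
E(P) = 4*P² (E(P) = (2*P)*(2*P) = 4*P²)
X(r, f) = 4 (X(r, f) = 9 - 5 = 4)
N(b) = 3 + b (N(b) = b + 3 = 3 + b)
(18 + X(-4, E(2)))*N(-7) = (18 + 4)*(3 - 7) = 22*(-4) = -88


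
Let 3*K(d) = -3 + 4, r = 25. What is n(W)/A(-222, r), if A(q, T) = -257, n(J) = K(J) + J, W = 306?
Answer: -919/771 ≈ -1.1920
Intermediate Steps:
K(d) = ⅓ (K(d) = (-3 + 4)/3 = (⅓)*1 = ⅓)
n(J) = ⅓ + J
n(W)/A(-222, r) = (⅓ + 306)/(-257) = (919/3)*(-1/257) = -919/771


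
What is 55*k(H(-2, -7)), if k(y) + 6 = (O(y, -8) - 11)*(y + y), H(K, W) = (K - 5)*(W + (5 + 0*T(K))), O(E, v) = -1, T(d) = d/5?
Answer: -18810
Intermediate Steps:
T(d) = d/5 (T(d) = d*(⅕) = d/5)
H(K, W) = (-5 + K)*(5 + W) (H(K, W) = (K - 5)*(W + (5 + 0*(K/5))) = (-5 + K)*(W + (5 + 0)) = (-5 + K)*(W + 5) = (-5 + K)*(5 + W))
k(y) = -6 - 24*y (k(y) = -6 + (-1 - 11)*(y + y) = -6 - 24*y)
55*k(H(-2, -7)) = 55*(-6 - 24*(-25 - 5*(-7) + 5*(-2) - 2*(-7))) = 55*(-6 - 24*(-25 + 35 - 10 + 14)) = 55*(-6 - 24*14) = 55*(-6 - 336) = 55*(-342) = -18810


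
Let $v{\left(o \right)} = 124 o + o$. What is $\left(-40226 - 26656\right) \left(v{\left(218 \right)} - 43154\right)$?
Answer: $1063691328$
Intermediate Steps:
$v{\left(o \right)} = 125 o$
$\left(-40226 - 26656\right) \left(v{\left(218 \right)} - 43154\right) = \left(-40226 - 26656\right) \left(125 \cdot 218 - 43154\right) = - 66882 \left(27250 - 43154\right) = \left(-66882\right) \left(-15904\right) = 1063691328$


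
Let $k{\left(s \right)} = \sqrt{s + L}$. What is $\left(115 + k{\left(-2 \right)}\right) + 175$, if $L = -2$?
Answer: $290 + 2 i \approx 290.0 + 2.0 i$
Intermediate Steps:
$k{\left(s \right)} = \sqrt{-2 + s}$ ($k{\left(s \right)} = \sqrt{s - 2} = \sqrt{-2 + s}$)
$\left(115 + k{\left(-2 \right)}\right) + 175 = \left(115 + \sqrt{-2 - 2}\right) + 175 = \left(115 + \sqrt{-4}\right) + 175 = \left(115 + 2 i\right) + 175 = 290 + 2 i$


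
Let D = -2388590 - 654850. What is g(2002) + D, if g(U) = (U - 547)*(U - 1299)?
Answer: -2020575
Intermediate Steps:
g(U) = (-1299 + U)*(-547 + U) (g(U) = (-547 + U)*(-1299 + U) = (-1299 + U)*(-547 + U))
D = -3043440
g(2002) + D = (710553 + 2002² - 1846*2002) - 3043440 = (710553 + 4008004 - 3695692) - 3043440 = 1022865 - 3043440 = -2020575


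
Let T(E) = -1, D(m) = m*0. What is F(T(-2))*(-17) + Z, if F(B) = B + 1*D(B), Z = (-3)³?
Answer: -10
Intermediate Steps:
D(m) = 0
Z = -27
F(B) = B (F(B) = B + 1*0 = B + 0 = B)
F(T(-2))*(-17) + Z = -1*(-17) - 27 = 17 - 27 = -10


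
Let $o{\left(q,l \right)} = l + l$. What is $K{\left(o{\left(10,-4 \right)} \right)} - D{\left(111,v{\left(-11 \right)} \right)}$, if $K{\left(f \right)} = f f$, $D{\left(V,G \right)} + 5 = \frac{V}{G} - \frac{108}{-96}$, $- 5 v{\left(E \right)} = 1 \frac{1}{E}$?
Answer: $- \frac{48297}{8} \approx -6037.1$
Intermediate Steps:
$v{\left(E \right)} = - \frac{1}{5 E}$ ($v{\left(E \right)} = - \frac{1 \frac{1}{E}}{5} = - \frac{1}{5 E}$)
$o{\left(q,l \right)} = 2 l$
$D{\left(V,G \right)} = - \frac{31}{8} + \frac{V}{G}$ ($D{\left(V,G \right)} = -5 + \left(\frac{V}{G} - \frac{108}{-96}\right) = -5 + \left(\frac{V}{G} - - \frac{9}{8}\right) = -5 + \left(\frac{V}{G} + \frac{9}{8}\right) = -5 + \left(\frac{9}{8} + \frac{V}{G}\right) = - \frac{31}{8} + \frac{V}{G}$)
$K{\left(f \right)} = f^{2}$
$K{\left(o{\left(10,-4 \right)} \right)} - D{\left(111,v{\left(-11 \right)} \right)} = \left(2 \left(-4\right)\right)^{2} - \left(- \frac{31}{8} + \frac{111}{\left(- \frac{1}{5}\right) \frac{1}{-11}}\right) = \left(-8\right)^{2} - \left(- \frac{31}{8} + \frac{111}{\left(- \frac{1}{5}\right) \left(- \frac{1}{11}\right)}\right) = 64 - \left(- \frac{31}{8} + 111 \frac{1}{\frac{1}{55}}\right) = 64 - \left(- \frac{31}{8} + 111 \cdot 55\right) = 64 - \left(- \frac{31}{8} + 6105\right) = 64 - \frac{48809}{8} = - \frac{48297}{8}$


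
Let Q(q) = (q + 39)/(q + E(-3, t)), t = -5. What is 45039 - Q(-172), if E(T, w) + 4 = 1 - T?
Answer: 7746575/172 ≈ 45038.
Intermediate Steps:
E(T, w) = -3 - T (E(T, w) = -4 + (1 - T) = -3 - T)
Q(q) = (39 + q)/q (Q(q) = (q + 39)/(q + (-3 - 1*(-3))) = (39 + q)/(q + (-3 + 3)) = (39 + q)/(q + 0) = (39 + q)/q)
45039 - Q(-172) = 45039 - (39 - 172)/(-172) = 45039 - (-1)*(-133)/172 = 45039 - 1*133/172 = 45039 - 133/172 = 7746575/172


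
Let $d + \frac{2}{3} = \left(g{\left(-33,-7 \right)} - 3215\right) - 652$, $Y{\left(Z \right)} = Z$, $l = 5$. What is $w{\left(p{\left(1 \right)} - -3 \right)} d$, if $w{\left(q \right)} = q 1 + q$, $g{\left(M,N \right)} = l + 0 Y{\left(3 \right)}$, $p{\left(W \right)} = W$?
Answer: $- \frac{92704}{3} \approx -30901.0$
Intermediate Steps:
$g{\left(M,N \right)} = 5$ ($g{\left(M,N \right)} = 5 + 0 \cdot 3 = 5 + 0 = 5$)
$w{\left(q \right)} = 2 q$ ($w{\left(q \right)} = q + q = 2 q$)
$d = - \frac{11588}{3}$ ($d = - \frac{2}{3} + \left(\left(5 - 3215\right) - 652\right) = - \frac{2}{3} - 3862 = - \frac{11588}{3} \approx -3862.7$)
$w{\left(p{\left(1 \right)} - -3 \right)} d = 2 \left(1 - -3\right) \left(- \frac{11588}{3}\right) = 2 \left(1 + 3\right) \left(- \frac{11588}{3}\right) = 2 \cdot 4 \left(- \frac{11588}{3}\right) = 8 \left(- \frac{11588}{3}\right) = - \frac{92704}{3}$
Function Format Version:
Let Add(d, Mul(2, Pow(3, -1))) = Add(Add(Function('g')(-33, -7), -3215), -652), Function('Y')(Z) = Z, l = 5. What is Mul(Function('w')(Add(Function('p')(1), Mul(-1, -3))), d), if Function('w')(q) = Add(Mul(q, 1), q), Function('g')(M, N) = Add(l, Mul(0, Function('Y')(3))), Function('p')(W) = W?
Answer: Rational(-92704, 3) ≈ -30901.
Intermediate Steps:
Function('g')(M, N) = 5 (Function('g')(M, N) = Add(5, Mul(0, 3)) = Add(5, 0) = 5)
Function('w')(q) = Mul(2, q) (Function('w')(q) = Add(q, q) = Mul(2, q))
d = Rational(-11588, 3) (d = Add(Rational(-2, 3), Add(Add(5, -3215), -652)) = Add(Rational(-2, 3), Add(-3210, -652)) = Add(Rational(-2, 3), -3862) = Rational(-11588, 3) ≈ -3862.7)
Mul(Function('w')(Add(Function('p')(1), Mul(-1, -3))), d) = Mul(Mul(2, Add(1, Mul(-1, -3))), Rational(-11588, 3)) = Mul(Mul(2, Add(1, 3)), Rational(-11588, 3)) = Mul(Mul(2, 4), Rational(-11588, 3)) = Mul(8, Rational(-11588, 3)) = Rational(-92704, 3)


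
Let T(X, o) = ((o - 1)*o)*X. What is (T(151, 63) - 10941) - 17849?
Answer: 561016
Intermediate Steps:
T(X, o) = X*o*(-1 + o) (T(X, o) = ((-1 + o)*o)*X = (o*(-1 + o))*X = X*o*(-1 + o))
(T(151, 63) - 10941) - 17849 = (151*63*(-1 + 63) - 10941) - 17849 = (151*63*62 - 10941) - 17849 = (589806 - 10941) - 17849 = 578865 - 17849 = 561016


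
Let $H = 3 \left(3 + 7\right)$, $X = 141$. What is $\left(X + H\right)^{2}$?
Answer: $29241$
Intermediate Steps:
$H = 30$ ($H = 3 \cdot 10 = 30$)
$\left(X + H\right)^{2} = \left(141 + 30\right)^{2} = 171^{2} = 29241$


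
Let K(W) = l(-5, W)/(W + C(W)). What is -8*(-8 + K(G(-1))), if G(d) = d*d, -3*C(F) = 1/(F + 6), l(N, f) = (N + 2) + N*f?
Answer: 656/5 ≈ 131.20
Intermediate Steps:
l(N, f) = 2 + N + N*f (l(N, f) = (2 + N) + N*f = 2 + N + N*f)
C(F) = -1/(3*(6 + F)) (C(F) = -1/(3*(F + 6)) = -1/(3*(6 + F)))
G(d) = d²
K(W) = (-3 - 5*W)/(W - 1/(18 + 3*W)) (K(W) = (2 - 5 - 5*W)/(W - 1/(18 + 3*W)) = (-3 - 5*W)/(W - 1/(18 + 3*W)))
-8*(-8 + K(G(-1))) = -8*(-8 - 3*(3 + 5*(-1)²)*(6 + (-1)²)/(-1 + 3*(-1)²*(6 + (-1)²))) = -8*(-8 - 3*(3 + 5*1)*(6 + 1)/(-1 + 3*1*(6 + 1))) = -8*(-8 - 3*(3 + 5)*7/(-1 + 3*1*7)) = -8*(-8 - 3*8*7/(-1 + 21)) = -8*(-8 - 3*8*7/20) = -8*(-8 - 3*1/20*8*7) = -8*(-8 - 42/5) = -8*(-82/5) = 656/5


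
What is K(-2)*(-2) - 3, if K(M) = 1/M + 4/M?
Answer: 2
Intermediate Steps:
K(M) = 5/M (K(M) = 1/M + 4/M = 5/M)
K(-2)*(-2) - 3 = (5/(-2))*(-2) - 3 = (5*(-½))*(-2) - 3 = -5/2*(-2) - 3 = 5 - 3 = 2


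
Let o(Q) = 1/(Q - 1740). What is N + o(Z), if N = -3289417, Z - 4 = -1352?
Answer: -10157719697/3088 ≈ -3.2894e+6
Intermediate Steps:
Z = -1348 (Z = 4 - 1352 = -1348)
o(Q) = 1/(-1740 + Q)
N + o(Z) = -3289417 + 1/(-1740 - 1348) = -3289417 + 1/(-3088) = -3289417 - 1/3088 = -10157719697/3088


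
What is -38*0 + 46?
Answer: 46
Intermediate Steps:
-38*0 + 46 = 0 + 46 = 46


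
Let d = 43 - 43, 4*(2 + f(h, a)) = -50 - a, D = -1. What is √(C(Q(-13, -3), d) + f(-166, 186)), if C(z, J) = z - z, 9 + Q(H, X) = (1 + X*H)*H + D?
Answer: I*√61 ≈ 7.8102*I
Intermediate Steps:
f(h, a) = -29/2 - a/4 (f(h, a) = -2 + (-50 - a)/4 = -2 + (-25/2 - a/4) = -29/2 - a/4)
Q(H, X) = -10 + H*(1 + H*X) (Q(H, X) = -9 + ((1 + X*H)*H - 1) = -9 + ((1 + H*X)*H - 1) = -9 + (H*(1 + H*X) - 1) = -9 + (-1 + H*(1 + H*X)) = -10 + H*(1 + H*X))
d = 0
C(z, J) = 0
√(C(Q(-13, -3), d) + f(-166, 186)) = √(0 + (-29/2 - ¼*186)) = √(0 + (-29/2 - 93/2)) = √(0 - 61) = √(-61) = I*√61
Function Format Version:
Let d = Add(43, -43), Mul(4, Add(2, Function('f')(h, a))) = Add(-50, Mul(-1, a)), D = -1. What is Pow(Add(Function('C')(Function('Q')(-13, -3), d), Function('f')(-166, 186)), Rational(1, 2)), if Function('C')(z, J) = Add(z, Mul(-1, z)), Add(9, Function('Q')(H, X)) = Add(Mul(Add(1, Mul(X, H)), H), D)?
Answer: Mul(I, Pow(61, Rational(1, 2))) ≈ Mul(7.8102, I)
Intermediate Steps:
Function('f')(h, a) = Add(Rational(-29, 2), Mul(Rational(-1, 4), a)) (Function('f')(h, a) = Add(-2, Mul(Rational(1, 4), Add(-50, Mul(-1, a)))) = Add(-2, Add(Rational(-25, 2), Mul(Rational(-1, 4), a))) = Add(Rational(-29, 2), Mul(Rational(-1, 4), a)))
Function('Q')(H, X) = Add(-10, Mul(H, Add(1, Mul(H, X)))) (Function('Q')(H, X) = Add(-9, Add(Mul(Add(1, Mul(X, H)), H), -1)) = Add(-9, Add(Mul(Add(1, Mul(H, X)), H), -1)) = Add(-9, Add(Mul(H, Add(1, Mul(H, X))), -1)) = Add(-9, Add(-1, Mul(H, Add(1, Mul(H, X))))) = Add(-10, Mul(H, Add(1, Mul(H, X)))))
d = 0
Function('C')(z, J) = 0
Pow(Add(Function('C')(Function('Q')(-13, -3), d), Function('f')(-166, 186)), Rational(1, 2)) = Pow(Add(0, Add(Rational(-29, 2), Mul(Rational(-1, 4), 186))), Rational(1, 2)) = Pow(Add(0, Add(Rational(-29, 2), Rational(-93, 2))), Rational(1, 2)) = Pow(Add(0, -61), Rational(1, 2)) = Pow(-61, Rational(1, 2)) = Mul(I, Pow(61, Rational(1, 2)))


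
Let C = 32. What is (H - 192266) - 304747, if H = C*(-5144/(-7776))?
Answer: -120769015/243 ≈ -4.9699e+5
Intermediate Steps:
H = 5144/243 (H = 32*(-5144/(-7776)) = 32*(-5144*(-1/7776)) = 32*(643/972) = 5144/243 ≈ 21.169)
(H - 192266) - 304747 = (5144/243 - 192266) - 304747 = -46715494/243 - 304747 = -120769015/243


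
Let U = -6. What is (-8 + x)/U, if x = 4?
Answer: 2/3 ≈ 0.66667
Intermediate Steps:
(-8 + x)/U = (-8 + 4)/(-6) = -4*(-1/6) = 2/3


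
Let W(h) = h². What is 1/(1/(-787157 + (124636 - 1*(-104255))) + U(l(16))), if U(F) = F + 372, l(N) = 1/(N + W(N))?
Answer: 75924176/28244072469 ≈ 0.0026881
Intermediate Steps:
l(N) = 1/(N + N²)
U(F) = 372 + F
1/(1/(-787157 + (124636 - 1*(-104255))) + U(l(16))) = 1/(1/(-787157 + (124636 - 1*(-104255))) + (372 + 1/(16*(1 + 16)))) = 1/(1/(-787157 + (124636 + 104255)) + (372 + (1/16)/17)) = 1/(1/(-787157 + 228891) + (372 + (1/16)*(1/17))) = 1/(1/(-558266) + (372 + 1/272)) = 1/(-1/558266 + 101185/272) = 1/(28244072469/75924176) = 75924176/28244072469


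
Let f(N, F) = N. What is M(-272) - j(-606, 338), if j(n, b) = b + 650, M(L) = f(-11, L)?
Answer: -999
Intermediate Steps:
M(L) = -11
j(n, b) = 650 + b
M(-272) - j(-606, 338) = -11 - (650 + 338) = -11 - 1*988 = -11 - 988 = -999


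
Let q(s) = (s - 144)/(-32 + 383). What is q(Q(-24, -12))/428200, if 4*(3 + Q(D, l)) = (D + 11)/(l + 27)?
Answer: -8833/9017892000 ≈ -9.7950e-7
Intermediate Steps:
Q(D, l) = -3 + (11 + D)/(4*(27 + l)) (Q(D, l) = -3 + ((D + 11)/(l + 27))/4 = -3 + ((11 + D)/(27 + l))/4 = -3 + (11 + D)/(4*(27 + l)))
q(s) = -16/39 + s/351 (q(s) = (-144 + s)/351 = (-144 + s)*(1/351) = -16/39 + s/351)
q(Q(-24, -12))/428200 = (-16/39 + ((-313 - 24 - 12*(-12))/(4*(27 - 12)))/351)/428200 = (-16/39 + ((1/4)*(-313 - 24 + 144)/15)/351)*(1/428200) = (-16/39 + ((1/4)*(1/15)*(-193))/351)*(1/428200) = (-16/39 + (1/351)*(-193/60))*(1/428200) = (-16/39 - 193/21060)*(1/428200) = -8833/21060*1/428200 = -8833/9017892000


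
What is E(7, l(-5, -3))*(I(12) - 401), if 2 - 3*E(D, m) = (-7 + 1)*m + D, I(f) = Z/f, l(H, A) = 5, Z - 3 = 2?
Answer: -120175/36 ≈ -3338.2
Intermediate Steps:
Z = 5 (Z = 3 + 2 = 5)
I(f) = 5/f
E(D, m) = ⅔ + 2*m - D/3 (E(D, m) = ⅔ - ((-7 + 1)*m + D)/3 = ⅔ - (-6*m + D)/3 = ⅔ - (D - 6*m)/3 = ⅔ + (2*m - D/3) = ⅔ + 2*m - D/3)
E(7, l(-5, -3))*(I(12) - 401) = (⅔ + 2*5 - ⅓*7)*(5/12 - 401) = (⅔ + 10 - 7/3)*(5*(1/12) - 401) = 25*(5/12 - 401)/3 = (25/3)*(-4807/12) = -120175/36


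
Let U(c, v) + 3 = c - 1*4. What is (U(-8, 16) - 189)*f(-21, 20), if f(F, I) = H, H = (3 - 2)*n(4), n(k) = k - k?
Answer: 0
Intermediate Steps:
n(k) = 0
H = 0 (H = (3 - 2)*0 = 1*0 = 0)
U(c, v) = -7 + c (U(c, v) = -3 + (c - 1*4) = -3 + (c - 4) = -3 + (-4 + c) = -7 + c)
f(F, I) = 0
(U(-8, 16) - 189)*f(-21, 20) = ((-7 - 8) - 189)*0 = (-15 - 189)*0 = -204*0 = 0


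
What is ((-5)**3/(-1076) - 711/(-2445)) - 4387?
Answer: -3846778893/876940 ≈ -4386.6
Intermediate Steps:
((-5)**3/(-1076) - 711/(-2445)) - 4387 = (-125*(-1/1076) - 711*(-1/2445)) - 4387 = (125/1076 + 237/815) - 4387 = 356887/876940 - 4387 = -3846778893/876940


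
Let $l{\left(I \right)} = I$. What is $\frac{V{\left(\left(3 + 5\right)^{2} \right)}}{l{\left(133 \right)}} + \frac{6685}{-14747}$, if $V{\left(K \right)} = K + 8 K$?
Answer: $\frac{7605167}{1961351} \approx 3.8775$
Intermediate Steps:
$V{\left(K \right)} = 9 K$
$\frac{V{\left(\left(3 + 5\right)^{2} \right)}}{l{\left(133 \right)}} + \frac{6685}{-14747} = \frac{9 \left(3 + 5\right)^{2}}{133} + \frac{6685}{-14747} = 9 \cdot 8^{2} \cdot \frac{1}{133} + 6685 \left(- \frac{1}{14747}\right) = 9 \cdot 64 \cdot \frac{1}{133} - \frac{6685}{14747} = 576 \cdot \frac{1}{133} - \frac{6685}{14747} = \frac{576}{133} - \frac{6685}{14747} = \frac{7605167}{1961351}$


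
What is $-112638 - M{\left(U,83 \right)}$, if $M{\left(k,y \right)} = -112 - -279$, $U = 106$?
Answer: $-112805$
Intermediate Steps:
$M{\left(k,y \right)} = 167$ ($M{\left(k,y \right)} = -112 + 279 = 167$)
$-112638 - M{\left(U,83 \right)} = -112638 - 167 = -112805$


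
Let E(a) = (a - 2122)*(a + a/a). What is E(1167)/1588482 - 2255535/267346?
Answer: -1940542585055/212337154386 ≈ -9.1390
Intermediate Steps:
E(a) = (1 + a)*(-2122 + a) (E(a) = (-2122 + a)*(a + 1) = (-2122 + a)*(1 + a) = (1 + a)*(-2122 + a))
E(1167)/1588482 - 2255535/267346 = (-2122 + 1167**2 - 2121*1167)/1588482 - 2255535/267346 = (-2122 + 1361889 - 2475207)*(1/1588482) - 2255535*1/267346 = -1115440*1/1588482 - 2255535/267346 = -557720/794241 - 2255535/267346 = -1940542585055/212337154386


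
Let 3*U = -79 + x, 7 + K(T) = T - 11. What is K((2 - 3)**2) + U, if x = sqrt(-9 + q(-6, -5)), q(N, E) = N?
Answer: -130/3 + I*sqrt(15)/3 ≈ -43.333 + 1.291*I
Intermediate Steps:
K(T) = -18 + T (K(T) = -7 + (T - 11) = -7 + (-11 + T) = -18 + T)
x = I*sqrt(15) (x = sqrt(-9 - 6) = sqrt(-15) = I*sqrt(15) ≈ 3.873*I)
U = -79/3 + I*sqrt(15)/3 (U = (-79 + I*sqrt(15))/3 = -79/3 + I*sqrt(15)/3 ≈ -26.333 + 1.291*I)
K((2 - 3)**2) + U = (-18 + (2 - 3)**2) + (-79/3 + I*sqrt(15)/3) = (-18 + (-1)**2) + (-79/3 + I*sqrt(15)/3) = (-18 + 1) + (-79/3 + I*sqrt(15)/3) = -17 + (-79/3 + I*sqrt(15)/3) = -130/3 + I*sqrt(15)/3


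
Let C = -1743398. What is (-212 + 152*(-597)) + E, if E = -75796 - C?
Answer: 1576646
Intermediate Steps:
E = 1667602 (E = -75796 - 1*(-1743398) = -75796 + 1743398 = 1667602)
(-212 + 152*(-597)) + E = (-212 + 152*(-597)) + 1667602 = (-212 - 90744) + 1667602 = -90956 + 1667602 = 1576646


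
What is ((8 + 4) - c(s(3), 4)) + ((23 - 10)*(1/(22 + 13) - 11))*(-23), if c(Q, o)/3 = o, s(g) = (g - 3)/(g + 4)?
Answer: 114816/35 ≈ 3280.5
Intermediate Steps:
s(g) = (-3 + g)/(4 + g)
c(Q, o) = 3*o
((8 + 4) - c(s(3), 4)) + ((23 - 10)*(1/(22 + 13) - 11))*(-23) = ((8 + 4) - 3*4) + ((23 - 10)*(1/(22 + 13) - 11))*(-23) = (12 - 1*12) + (13*(1/35 - 11))*(-23) = (12 - 12) + (13*(1/35 - 11))*(-23) = 0 + (13*(-384/35))*(-23) = 0 - 4992/35*(-23) = 0 + 114816/35 = 114816/35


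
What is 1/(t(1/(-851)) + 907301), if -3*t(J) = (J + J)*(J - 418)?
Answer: 724201/657068054355 ≈ 1.1022e-6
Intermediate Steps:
t(J) = -2*J*(-418 + J)/3 (t(J) = -(J + J)*(J - 418)/3 = -2*J*(-418 + J)/3)
1/(t(1/(-851)) + 907301) = 1/((⅔)*(418 - 1/(-851))/(-851) + 907301) = 1/((⅔)*(-1/851)*(418 - 1*(-1/851)) + 907301) = 1/((⅔)*(-1/851)*(418 + 1/851) + 907301) = 1/((⅔)*(-1/851)*(355719/851) + 907301) = 1/(-237146/724201 + 907301) = 1/(657068054355/724201) = 724201/657068054355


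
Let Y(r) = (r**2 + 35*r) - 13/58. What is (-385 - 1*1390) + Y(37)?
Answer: 51549/58 ≈ 888.78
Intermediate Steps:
Y(r) = -13/58 + r**2 + 35*r (Y(r) = (r**2 + 35*r) - 13*1/58 = (r**2 + 35*r) - 13/58 = -13/58 + r**2 + 35*r)
(-385 - 1*1390) + Y(37) = (-385 - 1*1390) + (-13/58 + 37**2 + 35*37) = (-385 - 1390) + (-13/58 + 1369 + 1295) = -1775 + 154499/58 = 51549/58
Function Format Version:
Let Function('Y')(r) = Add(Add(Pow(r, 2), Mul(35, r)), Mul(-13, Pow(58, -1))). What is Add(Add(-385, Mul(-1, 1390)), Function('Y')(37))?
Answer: Rational(51549, 58) ≈ 888.78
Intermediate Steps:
Function('Y')(r) = Add(Rational(-13, 58), Pow(r, 2), Mul(35, r)) (Function('Y')(r) = Add(Add(Pow(r, 2), Mul(35, r)), Mul(-13, Rational(1, 58))) = Add(Add(Pow(r, 2), Mul(35, r)), Rational(-13, 58)) = Add(Rational(-13, 58), Pow(r, 2), Mul(35, r)))
Add(Add(-385, Mul(-1, 1390)), Function('Y')(37)) = Add(Add(-385, Mul(-1, 1390)), Add(Rational(-13, 58), Pow(37, 2), Mul(35, 37))) = Add(Add(-385, -1390), Add(Rational(-13, 58), 1369, 1295)) = Add(-1775, Rational(154499, 58)) = Rational(51549, 58)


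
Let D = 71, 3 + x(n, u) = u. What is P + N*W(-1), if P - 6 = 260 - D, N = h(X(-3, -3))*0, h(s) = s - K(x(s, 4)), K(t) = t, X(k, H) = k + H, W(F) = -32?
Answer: 195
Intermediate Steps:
x(n, u) = -3 + u
X(k, H) = H + k
h(s) = -1 + s (h(s) = s - (-3 + 4) = s - 1*1 = s - 1 = -1 + s)
N = 0 (N = (-1 + (-3 - 3))*0 = (-1 - 6)*0 = -7*0 = 0)
P = 195 (P = 6 + (260 - 1*71) = 6 + (260 - 71) = 6 + 189 = 195)
P + N*W(-1) = 195 + 0*(-32) = 195 + 0 = 195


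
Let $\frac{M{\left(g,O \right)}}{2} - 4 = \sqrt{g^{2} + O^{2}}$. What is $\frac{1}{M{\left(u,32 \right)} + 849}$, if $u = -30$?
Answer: $\frac{857}{726753} - \frac{4 \sqrt{481}}{726753} \approx 0.0010585$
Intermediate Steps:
$M{\left(g,O \right)} = 8 + 2 \sqrt{O^{2} + g^{2}}$ ($M{\left(g,O \right)} = 8 + 2 \sqrt{g^{2} + O^{2}} = 8 + 2 \sqrt{O^{2} + g^{2}}$)
$\frac{1}{M{\left(u,32 \right)} + 849} = \frac{1}{\left(8 + 2 \sqrt{32^{2} + \left(-30\right)^{2}}\right) + 849} = \frac{1}{\left(8 + 2 \sqrt{1024 + 900}\right) + 849} = \frac{1}{\left(8 + 2 \sqrt{1924}\right) + 849} = \frac{1}{\left(8 + 2 \cdot 2 \sqrt{481}\right) + 849} = \frac{1}{\left(8 + 4 \sqrt{481}\right) + 849} = \frac{1}{857 + 4 \sqrt{481}}$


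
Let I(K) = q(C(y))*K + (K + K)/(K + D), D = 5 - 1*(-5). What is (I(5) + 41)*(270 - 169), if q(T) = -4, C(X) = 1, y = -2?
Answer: 6565/3 ≈ 2188.3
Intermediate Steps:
D = 10 (D = 5 + 5 = 10)
I(K) = -4*K + 2*K/(10 + K) (I(K) = -4*K + (K + K)/(K + 10) = -4*K + (2*K)/(10 + K) = -4*K + 2*K/(10 + K))
(I(5) + 41)*(270 - 169) = (2*5*(-19 - 2*5)/(10 + 5) + 41)*(270 - 169) = (2*5*(-19 - 10)/15 + 41)*101 = (2*5*(1/15)*(-29) + 41)*101 = (-58/3 + 41)*101 = (65/3)*101 = 6565/3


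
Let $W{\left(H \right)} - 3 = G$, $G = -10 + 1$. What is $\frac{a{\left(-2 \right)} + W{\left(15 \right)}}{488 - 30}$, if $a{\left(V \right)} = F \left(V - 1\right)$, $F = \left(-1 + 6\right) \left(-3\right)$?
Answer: $\frac{39}{458} \approx 0.085153$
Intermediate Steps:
$F = -15$ ($F = 5 \left(-3\right) = -15$)
$a{\left(V \right)} = 15 - 15 V$ ($a{\left(V \right)} = - 15 \left(V - 1\right) = - 15 \left(-1 + V\right) = 15 - 15 V$)
$G = -9$
$W{\left(H \right)} = -6$ ($W{\left(H \right)} = 3 - 9 = -6$)
$\frac{a{\left(-2 \right)} + W{\left(15 \right)}}{488 - 30} = \frac{\left(15 - -30\right) - 6}{488 - 30} = \frac{\left(15 + 30\right) - 6}{458} = \left(45 - 6\right) \frac{1}{458} = 39 \cdot \frac{1}{458} = \frac{39}{458}$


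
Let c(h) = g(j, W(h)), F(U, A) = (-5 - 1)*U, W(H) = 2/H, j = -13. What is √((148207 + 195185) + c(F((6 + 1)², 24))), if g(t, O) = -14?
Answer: √343378 ≈ 585.98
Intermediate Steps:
F(U, A) = -6*U
c(h) = -14
√((148207 + 195185) + c(F((6 + 1)², 24))) = √((148207 + 195185) - 14) = √(343392 - 14) = √343378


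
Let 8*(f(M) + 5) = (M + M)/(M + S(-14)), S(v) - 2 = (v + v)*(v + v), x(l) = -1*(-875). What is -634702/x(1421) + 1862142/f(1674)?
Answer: -2677201244542/6930875 ≈ -3.8627e+5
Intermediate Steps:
x(l) = 875
S(v) = 2 + 4*v² (S(v) = 2 + (v + v)*(v + v) = 2 + (2*v)*(2*v) = 2 + 4*v²)
f(M) = -5 + M/(4*(786 + M)) (f(M) = -5 + ((M + M)/(M + (2 + 4*(-14)²)))/8 = -5 + ((2*M)/(M + (2 + 4*196)))/8 = -5 + ((2*M)/(M + (2 + 784)))/8 = -5 + ((2*M)/(M + 786))/8 = -5 + ((2*M)/(786 + M))/8 = -5 + (2*M/(786 + M))/8 = -5 + M/(4*(786 + M)))
-634702/x(1421) + 1862142/f(1674) = -634702/875 + 1862142/(((-15720 - 19*1674)/(4*(786 + 1674)))) = -634702*1/875 + 1862142/(((¼)*(-15720 - 31806)/2460)) = -634702/875 + 1862142/(((¼)*(1/2460)*(-47526))) = -634702/875 + 1862142/(-7921/1640) = -634702/875 + 1862142*(-1640/7921) = -634702/875 - 3053912880/7921 = -2677201244542/6930875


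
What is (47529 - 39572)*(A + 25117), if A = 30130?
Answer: 439600379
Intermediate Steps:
(47529 - 39572)*(A + 25117) = (47529 - 39572)*(30130 + 25117) = 7957*55247 = 439600379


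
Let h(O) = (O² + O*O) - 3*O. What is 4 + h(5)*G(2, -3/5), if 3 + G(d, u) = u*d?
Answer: -143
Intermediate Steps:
G(d, u) = -3 + d*u (G(d, u) = -3 + u*d = -3 + d*u)
h(O) = -3*O + 2*O² (h(O) = (O² + O²) - 3*O = 2*O² - 3*O = -3*O + 2*O²)
4 + h(5)*G(2, -3/5) = 4 + (5*(-3 + 2*5))*(-3 + 2*(-3/5)) = 4 + (5*(-3 + 10))*(-3 + 2*(-3*⅕)) = 4 + (5*7)*(-3 + 2*(-⅗)) = 4 + 35*(-3 - 6/5) = 4 + 35*(-21/5) = 4 - 147 = -143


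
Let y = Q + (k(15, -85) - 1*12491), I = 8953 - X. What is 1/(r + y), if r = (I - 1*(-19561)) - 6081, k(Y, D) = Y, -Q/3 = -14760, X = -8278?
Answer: 1/62515 ≈ 1.5996e-5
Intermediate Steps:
Q = 44280 (Q = -3*(-14760) = 44280)
I = 17231 (I = 8953 - 1*(-8278) = 8953 + 8278 = 17231)
r = 30711 (r = (17231 - 1*(-19561)) - 6081 = (17231 + 19561) - 6081 = 36792 - 6081 = 30711)
y = 31804 (y = 44280 + (15 - 1*12491) = 44280 + (15 - 12491) = 44280 - 12476 = 31804)
1/(r + y) = 1/(30711 + 31804) = 1/62515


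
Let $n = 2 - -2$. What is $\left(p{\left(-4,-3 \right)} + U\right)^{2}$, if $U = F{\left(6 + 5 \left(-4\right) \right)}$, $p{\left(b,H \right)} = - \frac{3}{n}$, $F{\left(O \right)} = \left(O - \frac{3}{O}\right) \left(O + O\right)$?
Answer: $\frac{2374681}{16} \approx 1.4842 \cdot 10^{5}$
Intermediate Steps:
$n = 4$ ($n = 2 + 2 = 4$)
$F{\left(O \right)} = 2 O \left(O - \frac{3}{O}\right)$ ($F{\left(O \right)} = \left(O - \frac{3}{O}\right) 2 O = 2 O \left(O - \frac{3}{O}\right)$)
$p{\left(b,H \right)} = - \frac{3}{4}$
$U = 386$ ($U = -6 + 2 \left(6 + 5 \left(-4\right)\right)^{2} = -6 + 2 \left(6 - 20\right)^{2} = -6 + 2 \left(-14\right)^{2} = -6 + 2 \cdot 196 = -6 + 392 = 386$)
$\left(p{\left(-4,-3 \right)} + U\right)^{2} = \left(- \frac{3}{4} + 386\right)^{2} = \left(\frac{1541}{4}\right)^{2} = \frac{2374681}{16}$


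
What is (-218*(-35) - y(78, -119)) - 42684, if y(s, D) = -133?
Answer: -34921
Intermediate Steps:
(-218*(-35) - y(78, -119)) - 42684 = (-218*(-35) - 1*(-133)) - 42684 = (7630 + 133) - 42684 = 7763 - 42684 = -34921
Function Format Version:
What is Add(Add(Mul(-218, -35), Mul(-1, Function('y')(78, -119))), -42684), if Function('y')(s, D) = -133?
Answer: -34921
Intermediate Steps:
Add(Add(Mul(-218, -35), Mul(-1, Function('y')(78, -119))), -42684) = Add(Add(Mul(-218, -35), Mul(-1, -133)), -42684) = Add(Add(7630, 133), -42684) = Add(7763, -42684) = -34921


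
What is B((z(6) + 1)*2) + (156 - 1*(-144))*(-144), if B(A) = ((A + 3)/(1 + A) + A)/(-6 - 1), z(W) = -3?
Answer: -907189/21 ≈ -43200.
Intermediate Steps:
B(A) = -A/7 - (3 + A)/(7*(1 + A)) (B(A) = ((3 + A)/(1 + A) + A)/(-7) = ((3 + A)/(1 + A) + A)*(-⅐) = (A + (3 + A)/(1 + A))*(-⅐) = -A/7 - (3 + A)/(7*(1 + A)))
B((z(6) + 1)*2) + (156 - 1*(-144))*(-144) = (-3 - ((-3 + 1)*2)² - 2*(-3 + 1)*2)/(7*(1 + (-3 + 1)*2)) + (156 - 1*(-144))*(-144) = (-3 - (-2*2)² - (-4)*2)/(7*(1 - 2*2)) + (156 + 144)*(-144) = (-3 - 1*(-4)² - 2*(-4))/(7*(1 - 4)) + 300*(-144) = (⅐)*(-3 - 1*16 + 8)/(-3) - 43200 = (⅐)*(-⅓)*(-3 - 16 + 8) - 43200 = (⅐)*(-⅓)*(-11) - 43200 = 11/21 - 43200 = -907189/21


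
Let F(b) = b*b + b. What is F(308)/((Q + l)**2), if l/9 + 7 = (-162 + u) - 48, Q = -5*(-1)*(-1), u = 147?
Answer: 95172/403225 ≈ 0.23603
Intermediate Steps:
F(b) = b + b**2 (F(b) = b**2 + b = b + b**2)
Q = -5 (Q = 5*(-1) = -5)
l = -630 (l = -63 + 9*((-162 + 147) - 48) = -63 + 9*(-15 - 48) = -63 + 9*(-63) = -63 - 567 = -630)
F(308)/((Q + l)**2) = (308*(1 + 308))/((-5 - 630)**2) = (308*309)/((-635)**2) = 95172/403225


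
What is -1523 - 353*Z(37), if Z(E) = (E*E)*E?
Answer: -17882032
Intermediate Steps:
Z(E) = E³ (Z(E) = E²*E = E³)
-1523 - 353*Z(37) = -1523 - 353*37³ = -1523 - 353*50653 = -1523 - 17880509 = -17882032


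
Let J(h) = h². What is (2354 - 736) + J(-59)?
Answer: 5099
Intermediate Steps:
(2354 - 736) + J(-59) = (2354 - 736) + (-59)² = 1618 + 3481 = 5099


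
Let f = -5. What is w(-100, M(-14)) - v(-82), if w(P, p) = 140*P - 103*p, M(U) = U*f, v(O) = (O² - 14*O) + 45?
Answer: -29127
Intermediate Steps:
v(O) = 45 + O² - 14*O
M(U) = -5*U (M(U) = U*(-5) = -5*U)
w(P, p) = -103*p + 140*P
w(-100, M(-14)) - v(-82) = (-(-515)*(-14) + 140*(-100)) - (45 + (-82)² - 14*(-82)) = (-103*70 - 14000) - (45 + 6724 + 1148) = (-7210 - 14000) - 1*7917 = -21210 - 7917 = -29127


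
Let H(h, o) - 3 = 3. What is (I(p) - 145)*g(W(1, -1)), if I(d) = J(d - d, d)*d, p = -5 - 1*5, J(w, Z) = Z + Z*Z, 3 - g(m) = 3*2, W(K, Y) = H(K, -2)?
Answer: 3135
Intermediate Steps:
H(h, o) = 6 (H(h, o) = 3 + 3 = 6)
W(K, Y) = 6
g(m) = -3 (g(m) = 3 - 3*2 = 3 - 1*6 = 3 - 6 = -3)
J(w, Z) = Z + Z**2
p = -10 (p = -5 - 5 = -10)
I(d) = d**2*(1 + d) (I(d) = (d*(1 + d))*d = d**2*(1 + d))
(I(p) - 145)*g(W(1, -1)) = ((-10)**2*(1 - 10) - 145)*(-3) = (100*(-9) - 145)*(-3) = (-900 - 145)*(-3) = -1045*(-3) = 3135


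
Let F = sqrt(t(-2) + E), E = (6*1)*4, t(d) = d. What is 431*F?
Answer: 431*sqrt(22) ≈ 2021.6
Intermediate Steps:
E = 24 (E = 6*4 = 24)
F = sqrt(22) (F = sqrt(-2 + 24) = sqrt(22) ≈ 4.6904)
431*F = 431*sqrt(22)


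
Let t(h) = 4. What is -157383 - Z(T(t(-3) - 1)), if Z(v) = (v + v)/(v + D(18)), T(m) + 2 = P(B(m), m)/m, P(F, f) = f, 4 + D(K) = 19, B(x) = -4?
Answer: -1101680/7 ≈ -1.5738e+5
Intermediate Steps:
D(K) = 15 (D(K) = -4 + 19 = 15)
T(m) = -1 (T(m) = -2 + m/m = -2 + 1 = -1)
Z(v) = 2*v/(15 + v) (Z(v) = (v + v)/(v + 15) = (2*v)/(15 + v) = 2*v/(15 + v))
-157383 - Z(T(t(-3) - 1)) = -157383 - 2*(-1)/(15 - 1) = -157383 - 2*(-1)/14 = -157383 - 1*(-⅐) = -157383 + ⅐ = -1101680/7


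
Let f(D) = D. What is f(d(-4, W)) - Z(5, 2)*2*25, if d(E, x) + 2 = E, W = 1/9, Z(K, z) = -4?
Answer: 194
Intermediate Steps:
W = ⅑ ≈ 0.11111
d(E, x) = -2 + E
f(d(-4, W)) - Z(5, 2)*2*25 = (-2 - 4) - (-4*2)*25 = -6 - (-8)*25 = -6 - 1*(-200) = -6 + 200 = 194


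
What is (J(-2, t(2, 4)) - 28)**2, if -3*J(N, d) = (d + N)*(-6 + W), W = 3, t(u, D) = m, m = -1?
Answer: 961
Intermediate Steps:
t(u, D) = -1
J(N, d) = N + d (J(N, d) = -(d + N)*(-6 + 3)/3 = -(N + d)*(-3)/3 = -(-3*N - 3*d)/3 = N + d)
(J(-2, t(2, 4)) - 28)**2 = ((-2 - 1) - 28)**2 = (-3 - 28)**2 = (-31)**2 = 961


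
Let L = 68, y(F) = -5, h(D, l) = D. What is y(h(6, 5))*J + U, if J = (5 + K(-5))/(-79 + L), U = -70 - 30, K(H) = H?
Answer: -100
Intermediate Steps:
U = -100
J = 0 (J = (5 - 5)/(-79 + 68) = 0/(-11) = 0*(-1/11) = 0)
y(h(6, 5))*J + U = -5*0 - 100 = 0 - 100 = -100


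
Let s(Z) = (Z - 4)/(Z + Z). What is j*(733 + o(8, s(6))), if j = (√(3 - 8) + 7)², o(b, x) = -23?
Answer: 31240 + 9940*I*√5 ≈ 31240.0 + 22227.0*I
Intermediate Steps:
s(Z) = (-4 + Z)/(2*Z) (s(Z) = (-4 + Z)/((2*Z)) = (-4 + Z)*(1/(2*Z)) = (-4 + Z)/(2*Z))
j = (7 + I*√5)² (j = (√(-5) + 7)² = (I*√5 + 7)² = (7 + I*√5)² ≈ 44.0 + 31.305*I)
j*(733 + o(8, s(6))) = (7 + I*√5)²*(733 - 23) = (7 + I*√5)²*710 = 710*(7 + I*√5)²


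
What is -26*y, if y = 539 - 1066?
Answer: 13702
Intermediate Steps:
y = -527
-26*y = -26*(-527) = 13702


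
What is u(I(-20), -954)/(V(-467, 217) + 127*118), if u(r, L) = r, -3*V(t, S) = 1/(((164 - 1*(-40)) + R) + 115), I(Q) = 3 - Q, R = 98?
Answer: 28773/18747485 ≈ 0.0015348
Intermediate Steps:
V(t, S) = -1/1251 (V(t, S) = -1/(3*(((164 - 1*(-40)) + 98) + 115)) = -1/(3*(((164 + 40) + 98) + 115)) = -1/(3*((204 + 98) + 115)) = -1/(3*(302 + 115)) = -⅓/417 = -⅓*1/417 = -1/1251)
u(I(-20), -954)/(V(-467, 217) + 127*118) = (3 - 1*(-20))/(-1/1251 + 127*118) = (3 + 20)/(-1/1251 + 14986) = 23/(18747485/1251) = 23*(1251/18747485) = 28773/18747485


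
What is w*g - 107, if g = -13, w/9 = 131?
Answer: -15434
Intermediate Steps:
w = 1179 (w = 9*131 = 1179)
w*g - 107 = 1179*(-13) - 107 = -15327 - 107 = -15434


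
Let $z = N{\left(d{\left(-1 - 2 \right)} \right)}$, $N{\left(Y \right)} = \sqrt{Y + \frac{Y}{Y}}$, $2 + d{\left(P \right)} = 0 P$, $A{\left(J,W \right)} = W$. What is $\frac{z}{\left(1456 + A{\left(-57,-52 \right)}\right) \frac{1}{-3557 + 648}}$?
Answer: $- \frac{2909 i}{1404} \approx - 2.0719 i$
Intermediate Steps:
$d{\left(P \right)} = -2$ ($d{\left(P \right)} = -2 + 0 P = -2 + 0 = -2$)
$N{\left(Y \right)} = \sqrt{1 + Y}$ ($N{\left(Y \right)} = \sqrt{Y + 1} = \sqrt{1 + Y}$)
$z = i$ ($z = \sqrt{1 - 2} = \sqrt{-1} = i \approx 1.0 i$)
$\frac{z}{\left(1456 + A{\left(-57,-52 \right)}\right) \frac{1}{-3557 + 648}} = \frac{i}{\left(1456 - 52\right) \frac{1}{-3557 + 648}} = \frac{i}{1404 \frac{1}{-2909}} = \frac{i}{1404 \left(- \frac{1}{2909}\right)} = \frac{i}{- \frac{1404}{2909}} = i \left(- \frac{2909}{1404}\right) = - \frac{2909 i}{1404}$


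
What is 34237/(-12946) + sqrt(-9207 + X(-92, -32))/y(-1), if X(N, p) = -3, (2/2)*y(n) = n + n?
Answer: -34237/12946 - I*sqrt(9210)/2 ≈ -2.6446 - 47.984*I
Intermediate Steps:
y(n) = 2*n (y(n) = n + n = 2*n)
34237/(-12946) + sqrt(-9207 + X(-92, -32))/y(-1) = 34237/(-12946) + sqrt(-9207 - 3)/((2*(-1))) = 34237*(-1/12946) + sqrt(-9210)/(-2) = -34237/12946 + (I*sqrt(9210))*(-1/2) = -34237/12946 - I*sqrt(9210)/2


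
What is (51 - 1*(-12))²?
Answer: 3969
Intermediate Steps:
(51 - 1*(-12))² = (51 + 12)² = 63² = 3969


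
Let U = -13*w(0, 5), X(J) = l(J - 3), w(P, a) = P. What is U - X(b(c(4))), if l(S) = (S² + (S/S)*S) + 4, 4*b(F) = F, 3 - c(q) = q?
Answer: -181/16 ≈ -11.313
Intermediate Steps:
c(q) = 3 - q
b(F) = F/4
l(S) = 4 + S + S² (l(S) = (S² + 1*S) + 4 = (S² + S) + 4 = (S + S²) + 4 = 4 + S + S²)
X(J) = 1 + J + (-3 + J)² (X(J) = 4 + (J - 3) + (J - 3)² = 4 + (-3 + J) + (-3 + J)² = 1 + J + (-3 + J)²)
U = 0 (U = -13*0 = 0)
U - X(b(c(4))) = 0 - (1 + (3 - 1*4)/4 + (-3 + (3 - 1*4)/4)²) = 0 - (1 + (3 - 4)/4 + (-3 + (3 - 4)/4)²) = 0 - (1 + (¼)*(-1) + (-3 + (¼)*(-1))²) = 0 - (1 - ¼ + (-3 - ¼)²) = 0 - (1 - ¼ + (-13/4)²) = 0 - (1 - ¼ + 169/16) = 0 - 1*181/16 = 0 - 181/16 = -181/16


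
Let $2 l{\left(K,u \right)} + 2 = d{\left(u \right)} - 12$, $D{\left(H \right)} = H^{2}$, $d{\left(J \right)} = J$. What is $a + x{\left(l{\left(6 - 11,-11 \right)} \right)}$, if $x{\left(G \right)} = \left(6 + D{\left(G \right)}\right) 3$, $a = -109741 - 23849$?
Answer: $- \frac{532413}{4} \approx -1.331 \cdot 10^{5}$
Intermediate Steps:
$a = -133590$ ($a = -109741 - 23849 = -133590$)
$l{\left(K,u \right)} = -7 + \frac{u}{2}$ ($l{\left(K,u \right)} = -1 + \frac{u - 12}{2} = -1 + \frac{-12 + u}{2} = -1 + \left(-6 + \frac{u}{2}\right) = -7 + \frac{u}{2}$)
$x{\left(G \right)} = 18 + 3 G^{2}$ ($x{\left(G \right)} = \left(6 + G^{2}\right) 3 = 18 + 3 G^{2}$)
$a + x{\left(l{\left(6 - 11,-11 \right)} \right)} = -133590 + \left(18 + 3 \left(-7 + \frac{1}{2} \left(-11\right)\right)^{2}\right) = -133590 + \left(18 + 3 \left(-7 - \frac{11}{2}\right)^{2}\right) = -133590 + \left(18 + 3 \left(- \frac{25}{2}\right)^{2}\right) = -133590 + \left(18 + 3 \cdot \frac{625}{4}\right) = -133590 + \left(18 + \frac{1875}{4}\right) = -133590 + \frac{1947}{4} = - \frac{532413}{4}$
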